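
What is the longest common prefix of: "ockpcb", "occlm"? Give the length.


Words: ockpcb, occlm
  Position 0: all 'o' => match
  Position 1: all 'c' => match
  Position 2: ('k', 'c') => mismatch, stop
LCP = "oc" (length 2)

2


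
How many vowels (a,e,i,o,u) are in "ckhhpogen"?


Input: ckhhpogen
Checking each character:
  'c' at position 0: consonant
  'k' at position 1: consonant
  'h' at position 2: consonant
  'h' at position 3: consonant
  'p' at position 4: consonant
  'o' at position 5: vowel (running total: 1)
  'g' at position 6: consonant
  'e' at position 7: vowel (running total: 2)
  'n' at position 8: consonant
Total vowels: 2

2


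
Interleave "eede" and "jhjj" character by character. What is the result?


Interleaving "eede" and "jhjj":
  Position 0: 'e' from first, 'j' from second => "ej"
  Position 1: 'e' from first, 'h' from second => "eh"
  Position 2: 'd' from first, 'j' from second => "dj"
  Position 3: 'e' from first, 'j' from second => "ej"
Result: ejehdjej

ejehdjej


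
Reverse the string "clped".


Input: clped
Reading characters right to left:
  Position 4: 'd'
  Position 3: 'e'
  Position 2: 'p'
  Position 1: 'l'
  Position 0: 'c'
Reversed: deplc

deplc


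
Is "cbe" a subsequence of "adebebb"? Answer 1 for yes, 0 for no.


Check if "cbe" is a subsequence of "adebebb"
Greedy scan:
  Position 0 ('a'): no match needed
  Position 1 ('d'): no match needed
  Position 2 ('e'): no match needed
  Position 3 ('b'): no match needed
  Position 4 ('e'): no match needed
  Position 5 ('b'): no match needed
  Position 6 ('b'): no match needed
Only matched 0/3 characters => not a subsequence

0


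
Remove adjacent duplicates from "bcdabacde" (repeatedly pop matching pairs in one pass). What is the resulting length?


Input: bcdabacde
Stack-based adjacent duplicate removal:
  Read 'b': push. Stack: b
  Read 'c': push. Stack: bc
  Read 'd': push. Stack: bcd
  Read 'a': push. Stack: bcda
  Read 'b': push. Stack: bcdab
  Read 'a': push. Stack: bcdaba
  Read 'c': push. Stack: bcdabac
  Read 'd': push. Stack: bcdabacd
  Read 'e': push. Stack: bcdabacde
Final stack: "bcdabacde" (length 9)

9


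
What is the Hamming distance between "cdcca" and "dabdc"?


Comparing "cdcca" and "dabdc" position by position:
  Position 0: 'c' vs 'd' => differ
  Position 1: 'd' vs 'a' => differ
  Position 2: 'c' vs 'b' => differ
  Position 3: 'c' vs 'd' => differ
  Position 4: 'a' vs 'c' => differ
Total differences (Hamming distance): 5

5


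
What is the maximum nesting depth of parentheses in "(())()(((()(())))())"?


Input: "(())()(((()(())))())"
Tracking depth:
  Position 0 '(': depth becomes 1
  Position 1 '(': depth becomes 2
  Position 2 ')': depth becomes 1
  Position 3 ')': depth becomes 0
  Position 4 '(': depth becomes 1
  Position 5 ')': depth becomes 0
  Position 6 '(': depth becomes 1
  Position 7 '(': depth becomes 2
  Position 8 '(': depth becomes 3
  Position 9 '(': depth becomes 4
  Position 10 ')': depth becomes 3
  Position 11 '(': depth becomes 4
  Position 12 '(': depth becomes 5
  Position 13 ')': depth becomes 4
  Position 14 ')': depth becomes 3
  Position 15 ')': depth becomes 2
  Position 16 ')': depth becomes 1
  Position 17 '(': depth becomes 2
  Position 18 ')': depth becomes 1
  Position 19 ')': depth becomes 0
Maximum depth reached: 5

5


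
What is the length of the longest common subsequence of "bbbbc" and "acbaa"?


LCS of "bbbbc" and "acbaa"
DP table:
           a    c    b    a    a
      0    0    0    0    0    0
  b   0    0    0    1    1    1
  b   0    0    0    1    1    1
  b   0    0    0    1    1    1
  b   0    0    0    1    1    1
  c   0    0    1    1    1    1
LCS length = dp[5][5] = 1

1


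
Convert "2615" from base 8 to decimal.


Input: "2615" in base 8
Positional expansion:
  Digit '2' (value 2) x 8^3 = 1024
  Digit '6' (value 6) x 8^2 = 384
  Digit '1' (value 1) x 8^1 = 8
  Digit '5' (value 5) x 8^0 = 5
Sum = 1421

1421


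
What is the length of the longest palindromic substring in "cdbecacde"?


Input: "cdbecacde"
Checking substrings for palindromes:
  [4:7] "cac" (len 3) => palindrome
Longest palindromic substring: "cac" with length 3

3


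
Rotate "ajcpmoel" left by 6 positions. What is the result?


Input: "ajcpmoel", rotate left by 6
First 6 characters: "ajcpmo"
Remaining characters: "el"
Concatenate remaining + first: "el" + "ajcpmo" = "elajcpmo"

elajcpmo


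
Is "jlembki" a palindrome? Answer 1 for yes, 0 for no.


Input: jlembki
Reversed: ikbmelj
  Compare pos 0 ('j') with pos 6 ('i'): MISMATCH
  Compare pos 1 ('l') with pos 5 ('k'): MISMATCH
  Compare pos 2 ('e') with pos 4 ('b'): MISMATCH
Result: not a palindrome

0


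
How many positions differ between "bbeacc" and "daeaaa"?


Comparing "bbeacc" and "daeaaa" position by position:
  Position 0: 'b' vs 'd' => DIFFER
  Position 1: 'b' vs 'a' => DIFFER
  Position 2: 'e' vs 'e' => same
  Position 3: 'a' vs 'a' => same
  Position 4: 'c' vs 'a' => DIFFER
  Position 5: 'c' vs 'a' => DIFFER
Positions that differ: 4

4


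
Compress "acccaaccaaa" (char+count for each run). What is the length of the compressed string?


Input: acccaaccaaa
Runs:
  'a' x 1 => "a1"
  'c' x 3 => "c3"
  'a' x 2 => "a2"
  'c' x 2 => "c2"
  'a' x 3 => "a3"
Compressed: "a1c3a2c2a3"
Compressed length: 10

10


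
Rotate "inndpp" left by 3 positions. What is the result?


Input: "inndpp", rotate left by 3
First 3 characters: "inn"
Remaining characters: "dpp"
Concatenate remaining + first: "dpp" + "inn" = "dppinn"

dppinn


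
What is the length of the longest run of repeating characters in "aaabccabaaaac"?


Input: "aaabccabaaaac"
Scanning for longest run:
  Position 1 ('a'): continues run of 'a', length=2
  Position 2 ('a'): continues run of 'a', length=3
  Position 3 ('b'): new char, reset run to 1
  Position 4 ('c'): new char, reset run to 1
  Position 5 ('c'): continues run of 'c', length=2
  Position 6 ('a'): new char, reset run to 1
  Position 7 ('b'): new char, reset run to 1
  Position 8 ('a'): new char, reset run to 1
  Position 9 ('a'): continues run of 'a', length=2
  Position 10 ('a'): continues run of 'a', length=3
  Position 11 ('a'): continues run of 'a', length=4
  Position 12 ('c'): new char, reset run to 1
Longest run: 'a' with length 4

4


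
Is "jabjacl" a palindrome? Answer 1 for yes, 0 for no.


Input: jabjacl
Reversed: lcajbaj
  Compare pos 0 ('j') with pos 6 ('l'): MISMATCH
  Compare pos 1 ('a') with pos 5 ('c'): MISMATCH
  Compare pos 2 ('b') with pos 4 ('a'): MISMATCH
Result: not a palindrome

0


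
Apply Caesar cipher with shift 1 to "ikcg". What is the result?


Caesar cipher: shift "ikcg" by 1
  'i' (pos 8) + 1 = pos 9 = 'j'
  'k' (pos 10) + 1 = pos 11 = 'l'
  'c' (pos 2) + 1 = pos 3 = 'd'
  'g' (pos 6) + 1 = pos 7 = 'h'
Result: jldh

jldh


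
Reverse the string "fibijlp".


Input: fibijlp
Reading characters right to left:
  Position 6: 'p'
  Position 5: 'l'
  Position 4: 'j'
  Position 3: 'i'
  Position 2: 'b'
  Position 1: 'i'
  Position 0: 'f'
Reversed: pljibif

pljibif


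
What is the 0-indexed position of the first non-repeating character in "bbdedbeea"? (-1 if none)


Input: bbdedbeea
Character frequencies:
  'a': 1
  'b': 3
  'd': 2
  'e': 3
Scanning left to right for freq == 1:
  Position 0 ('b'): freq=3, skip
  Position 1 ('b'): freq=3, skip
  Position 2 ('d'): freq=2, skip
  Position 3 ('e'): freq=3, skip
  Position 4 ('d'): freq=2, skip
  Position 5 ('b'): freq=3, skip
  Position 6 ('e'): freq=3, skip
  Position 7 ('e'): freq=3, skip
  Position 8 ('a'): unique! => answer = 8

8


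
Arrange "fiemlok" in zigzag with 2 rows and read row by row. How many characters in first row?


Zigzag "fiemlok" into 2 rows:
Placing characters:
  'f' => row 0
  'i' => row 1
  'e' => row 0
  'm' => row 1
  'l' => row 0
  'o' => row 1
  'k' => row 0
Rows:
  Row 0: "felk"
  Row 1: "imo"
First row length: 4

4


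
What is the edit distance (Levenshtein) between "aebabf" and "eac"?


Computing edit distance: "aebabf" -> "eac"
DP table:
           e    a    c
      0    1    2    3
  a   1    1    1    2
  e   2    1    2    2
  b   3    2    2    3
  a   4    3    2    3
  b   5    4    3    3
  f   6    5    4    4
Edit distance = dp[6][3] = 4

4


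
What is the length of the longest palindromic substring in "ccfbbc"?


Input: "ccfbbc"
Checking substrings for palindromes:
  [0:2] "cc" (len 2) => palindrome
  [3:5] "bb" (len 2) => palindrome
Longest palindromic substring: "cc" with length 2

2


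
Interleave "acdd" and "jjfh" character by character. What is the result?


Interleaving "acdd" and "jjfh":
  Position 0: 'a' from first, 'j' from second => "aj"
  Position 1: 'c' from first, 'j' from second => "cj"
  Position 2: 'd' from first, 'f' from second => "df"
  Position 3: 'd' from first, 'h' from second => "dh"
Result: ajcjdfdh

ajcjdfdh


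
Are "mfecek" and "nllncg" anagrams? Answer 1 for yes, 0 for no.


Strings: "mfecek", "nllncg"
Sorted first:  ceefkm
Sorted second: cgllnn
Differ at position 1: 'e' vs 'g' => not anagrams

0


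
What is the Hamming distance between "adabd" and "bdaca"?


Comparing "adabd" and "bdaca" position by position:
  Position 0: 'a' vs 'b' => differ
  Position 1: 'd' vs 'd' => same
  Position 2: 'a' vs 'a' => same
  Position 3: 'b' vs 'c' => differ
  Position 4: 'd' vs 'a' => differ
Total differences (Hamming distance): 3

3


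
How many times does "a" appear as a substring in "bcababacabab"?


Searching for "a" in "bcababacabab"
Scanning each position:
  Position 0: "b" => no
  Position 1: "c" => no
  Position 2: "a" => MATCH
  Position 3: "b" => no
  Position 4: "a" => MATCH
  Position 5: "b" => no
  Position 6: "a" => MATCH
  Position 7: "c" => no
  Position 8: "a" => MATCH
  Position 9: "b" => no
  Position 10: "a" => MATCH
  Position 11: "b" => no
Total occurrences: 5

5


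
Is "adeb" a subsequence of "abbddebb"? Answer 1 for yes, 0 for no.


Check if "adeb" is a subsequence of "abbddebb"
Greedy scan:
  Position 0 ('a'): matches sub[0] = 'a'
  Position 1 ('b'): no match needed
  Position 2 ('b'): no match needed
  Position 3 ('d'): matches sub[1] = 'd'
  Position 4 ('d'): no match needed
  Position 5 ('e'): matches sub[2] = 'e'
  Position 6 ('b'): matches sub[3] = 'b'
  Position 7 ('b'): no match needed
All 4 characters matched => is a subsequence

1


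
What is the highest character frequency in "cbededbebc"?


Input: cbededbebc
Character counts:
  'b': 3
  'c': 2
  'd': 2
  'e': 3
Maximum frequency: 3

3


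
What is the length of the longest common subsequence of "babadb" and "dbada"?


LCS of "babadb" and "dbada"
DP table:
           d    b    a    d    a
      0    0    0    0    0    0
  b   0    0    1    1    1    1
  a   0    0    1    2    2    2
  b   0    0    1    2    2    2
  a   0    0    1    2    2    3
  d   0    1    1    2    3    3
  b   0    1    2    2    3    3
LCS length = dp[6][5] = 3

3


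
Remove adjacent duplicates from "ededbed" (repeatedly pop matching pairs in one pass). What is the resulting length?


Input: ededbed
Stack-based adjacent duplicate removal:
  Read 'e': push. Stack: e
  Read 'd': push. Stack: ed
  Read 'e': push. Stack: ede
  Read 'd': push. Stack: eded
  Read 'b': push. Stack: ededb
  Read 'e': push. Stack: ededbe
  Read 'd': push. Stack: ededbed
Final stack: "ededbed" (length 7)

7


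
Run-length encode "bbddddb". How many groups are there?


Input: bbddddb
Scanning for consecutive runs:
  Group 1: 'b' x 2 (positions 0-1)
  Group 2: 'd' x 4 (positions 2-5)
  Group 3: 'b' x 1 (positions 6-6)
Total groups: 3

3


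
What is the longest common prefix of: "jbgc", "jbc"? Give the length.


Words: jbgc, jbc
  Position 0: all 'j' => match
  Position 1: all 'b' => match
  Position 2: ('g', 'c') => mismatch, stop
LCP = "jb" (length 2)

2


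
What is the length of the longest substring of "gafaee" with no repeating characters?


Input: "gafaee"
Sliding window (track last position of each char):
  Position 0 ('g'): window [0,0] length 1 -- new best
  Position 1 ('a'): window [0,1] length 2 -- new best
  Position 2 ('f'): window [0,2] length 3 -- new best
  Position 3 ('a'): repeat (last at 1), move window start to 2
  Position 3 ('a'): window [2,3] length 2
  Position 4 ('e'): window [2,4] length 3
  Position 5 ('e'): repeat (last at 4), move window start to 5
  Position 5 ('e'): window [5,5] length 1
Longest substring with no repeats: "gaf" with length 3

3


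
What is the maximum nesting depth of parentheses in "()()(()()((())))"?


Input: "()()(()()((())))"
Tracking depth:
  Position 0 '(': depth becomes 1
  Position 1 ')': depth becomes 0
  Position 2 '(': depth becomes 1
  Position 3 ')': depth becomes 0
  Position 4 '(': depth becomes 1
  Position 5 '(': depth becomes 2
  Position 6 ')': depth becomes 1
  Position 7 '(': depth becomes 2
  Position 8 ')': depth becomes 1
  Position 9 '(': depth becomes 2
  Position 10 '(': depth becomes 3
  Position 11 '(': depth becomes 4
  Position 12 ')': depth becomes 3
  Position 13 ')': depth becomes 2
  Position 14 ')': depth becomes 1
  Position 15 ')': depth becomes 0
Maximum depth reached: 4

4


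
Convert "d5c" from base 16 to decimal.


Input: "d5c" in base 16
Positional expansion:
  Digit 'd' (value 13) x 16^2 = 3328
  Digit '5' (value 5) x 16^1 = 80
  Digit 'c' (value 12) x 16^0 = 12
Sum = 3420

3420


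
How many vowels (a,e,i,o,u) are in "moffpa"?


Input: moffpa
Checking each character:
  'm' at position 0: consonant
  'o' at position 1: vowel (running total: 1)
  'f' at position 2: consonant
  'f' at position 3: consonant
  'p' at position 4: consonant
  'a' at position 5: vowel (running total: 2)
Total vowels: 2

2


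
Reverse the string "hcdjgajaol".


Input: hcdjgajaol
Reading characters right to left:
  Position 9: 'l'
  Position 8: 'o'
  Position 7: 'a'
  Position 6: 'j'
  Position 5: 'a'
  Position 4: 'g'
  Position 3: 'j'
  Position 2: 'd'
  Position 1: 'c'
  Position 0: 'h'
Reversed: loajagjdch

loajagjdch


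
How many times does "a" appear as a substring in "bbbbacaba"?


Searching for "a" in "bbbbacaba"
Scanning each position:
  Position 0: "b" => no
  Position 1: "b" => no
  Position 2: "b" => no
  Position 3: "b" => no
  Position 4: "a" => MATCH
  Position 5: "c" => no
  Position 6: "a" => MATCH
  Position 7: "b" => no
  Position 8: "a" => MATCH
Total occurrences: 3

3


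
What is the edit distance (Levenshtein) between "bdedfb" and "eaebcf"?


Computing edit distance: "bdedfb" -> "eaebcf"
DP table:
           e    a    e    b    c    f
      0    1    2    3    4    5    6
  b   1    1    2    3    3    4    5
  d   2    2    2    3    4    4    5
  e   3    2    3    2    3    4    5
  d   4    3    3    3    3    4    5
  f   5    4    4    4    4    4    4
  b   6    5    5    5    4    5    5
Edit distance = dp[6][6] = 5

5


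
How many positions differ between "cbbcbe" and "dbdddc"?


Comparing "cbbcbe" and "dbdddc" position by position:
  Position 0: 'c' vs 'd' => DIFFER
  Position 1: 'b' vs 'b' => same
  Position 2: 'b' vs 'd' => DIFFER
  Position 3: 'c' vs 'd' => DIFFER
  Position 4: 'b' vs 'd' => DIFFER
  Position 5: 'e' vs 'c' => DIFFER
Positions that differ: 5

5


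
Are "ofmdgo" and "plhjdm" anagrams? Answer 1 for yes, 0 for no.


Strings: "ofmdgo", "plhjdm"
Sorted first:  dfgmoo
Sorted second: dhjlmp
Differ at position 1: 'f' vs 'h' => not anagrams

0


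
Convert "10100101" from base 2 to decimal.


Input: "10100101" in base 2
Positional expansion:
  Digit '1' (value 1) x 2^7 = 128
  Digit '0' (value 0) x 2^6 = 0
  Digit '1' (value 1) x 2^5 = 32
  Digit '0' (value 0) x 2^4 = 0
  Digit '0' (value 0) x 2^3 = 0
  Digit '1' (value 1) x 2^2 = 4
  Digit '0' (value 0) x 2^1 = 0
  Digit '1' (value 1) x 2^0 = 1
Sum = 165

165


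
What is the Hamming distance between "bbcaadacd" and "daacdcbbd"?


Comparing "bbcaadacd" and "daacdcbbd" position by position:
  Position 0: 'b' vs 'd' => differ
  Position 1: 'b' vs 'a' => differ
  Position 2: 'c' vs 'a' => differ
  Position 3: 'a' vs 'c' => differ
  Position 4: 'a' vs 'd' => differ
  Position 5: 'd' vs 'c' => differ
  Position 6: 'a' vs 'b' => differ
  Position 7: 'c' vs 'b' => differ
  Position 8: 'd' vs 'd' => same
Total differences (Hamming distance): 8

8


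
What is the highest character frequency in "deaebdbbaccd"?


Input: deaebdbbaccd
Character counts:
  'a': 2
  'b': 3
  'c': 2
  'd': 3
  'e': 2
Maximum frequency: 3

3


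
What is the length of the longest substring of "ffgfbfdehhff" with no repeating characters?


Input: "ffgfbfdehhff"
Sliding window (track last position of each char):
  Position 0 ('f'): window [0,0] length 1 -- new best
  Position 1 ('f'): repeat (last at 0), move window start to 1
  Position 1 ('f'): window [1,1] length 1
  Position 2 ('g'): window [1,2] length 2 -- new best
  Position 3 ('f'): repeat (last at 1), move window start to 2
  Position 3 ('f'): window [2,3] length 2
  Position 4 ('b'): window [2,4] length 3 -- new best
  Position 5 ('f'): repeat (last at 3), move window start to 4
  Position 5 ('f'): window [4,5] length 2
  Position 6 ('d'): window [4,6] length 3
  Position 7 ('e'): window [4,7] length 4 -- new best
  Position 8 ('h'): window [4,8] length 5 -- new best
  Position 9 ('h'): repeat (last at 8), move window start to 9
  Position 9 ('h'): window [9,9] length 1
  Position 10 ('f'): window [9,10] length 2
  Position 11 ('f'): repeat (last at 10), move window start to 11
  Position 11 ('f'): window [11,11] length 1
Longest substring with no repeats: "bfdeh" with length 5

5


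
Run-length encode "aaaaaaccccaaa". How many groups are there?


Input: aaaaaaccccaaa
Scanning for consecutive runs:
  Group 1: 'a' x 6 (positions 0-5)
  Group 2: 'c' x 4 (positions 6-9)
  Group 3: 'a' x 3 (positions 10-12)
Total groups: 3

3


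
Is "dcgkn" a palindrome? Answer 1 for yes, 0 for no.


Input: dcgkn
Reversed: nkgcd
  Compare pos 0 ('d') with pos 4 ('n'): MISMATCH
  Compare pos 1 ('c') with pos 3 ('k'): MISMATCH
Result: not a palindrome

0


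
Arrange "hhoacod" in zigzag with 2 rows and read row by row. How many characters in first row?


Zigzag "hhoacod" into 2 rows:
Placing characters:
  'h' => row 0
  'h' => row 1
  'o' => row 0
  'a' => row 1
  'c' => row 0
  'o' => row 1
  'd' => row 0
Rows:
  Row 0: "hocd"
  Row 1: "hao"
First row length: 4

4


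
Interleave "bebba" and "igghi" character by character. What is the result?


Interleaving "bebba" and "igghi":
  Position 0: 'b' from first, 'i' from second => "bi"
  Position 1: 'e' from first, 'g' from second => "eg"
  Position 2: 'b' from first, 'g' from second => "bg"
  Position 3: 'b' from first, 'h' from second => "bh"
  Position 4: 'a' from first, 'i' from second => "ai"
Result: biegbgbhai

biegbgbhai


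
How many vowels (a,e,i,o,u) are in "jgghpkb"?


Input: jgghpkb
Checking each character:
  'j' at position 0: consonant
  'g' at position 1: consonant
  'g' at position 2: consonant
  'h' at position 3: consonant
  'p' at position 4: consonant
  'k' at position 5: consonant
  'b' at position 6: consonant
Total vowels: 0

0


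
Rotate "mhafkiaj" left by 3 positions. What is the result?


Input: "mhafkiaj", rotate left by 3
First 3 characters: "mha"
Remaining characters: "fkiaj"
Concatenate remaining + first: "fkiaj" + "mha" = "fkiajmha"

fkiajmha


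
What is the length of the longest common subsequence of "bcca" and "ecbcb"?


LCS of "bcca" and "ecbcb"
DP table:
           e    c    b    c    b
      0    0    0    0    0    0
  b   0    0    0    1    1    1
  c   0    0    1    1    2    2
  c   0    0    1    1    2    2
  a   0    0    1    1    2    2
LCS length = dp[4][5] = 2

2


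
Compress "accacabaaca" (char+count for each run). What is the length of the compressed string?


Input: accacabaaca
Runs:
  'a' x 1 => "a1"
  'c' x 2 => "c2"
  'a' x 1 => "a1"
  'c' x 1 => "c1"
  'a' x 1 => "a1"
  'b' x 1 => "b1"
  'a' x 2 => "a2"
  'c' x 1 => "c1"
  'a' x 1 => "a1"
Compressed: "a1c2a1c1a1b1a2c1a1"
Compressed length: 18

18


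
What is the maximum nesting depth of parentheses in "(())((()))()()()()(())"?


Input: "(())((()))()()()()(())"
Tracking depth:
  Position 0 '(': depth becomes 1
  Position 1 '(': depth becomes 2
  Position 2 ')': depth becomes 1
  Position 3 ')': depth becomes 0
  Position 4 '(': depth becomes 1
  Position 5 '(': depth becomes 2
  Position 6 '(': depth becomes 3
  Position 7 ')': depth becomes 2
  Position 8 ')': depth becomes 1
  Position 9 ')': depth becomes 0
  Position 10 '(': depth becomes 1
  Position 11 ')': depth becomes 0
  Position 12 '(': depth becomes 1
  Position 13 ')': depth becomes 0
  Position 14 '(': depth becomes 1
  Position 15 ')': depth becomes 0
  Position 16 '(': depth becomes 1
  Position 17 ')': depth becomes 0
  Position 18 '(': depth becomes 1
  Position 19 '(': depth becomes 2
  Position 20 ')': depth becomes 1
  Position 21 ')': depth becomes 0
Maximum depth reached: 3

3


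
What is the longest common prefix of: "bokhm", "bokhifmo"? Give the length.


Words: bokhm, bokhifmo
  Position 0: all 'b' => match
  Position 1: all 'o' => match
  Position 2: all 'k' => match
  Position 3: all 'h' => match
  Position 4: ('m', 'i') => mismatch, stop
LCP = "bokh" (length 4)

4


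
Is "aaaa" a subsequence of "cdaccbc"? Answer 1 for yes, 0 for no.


Check if "aaaa" is a subsequence of "cdaccbc"
Greedy scan:
  Position 0 ('c'): no match needed
  Position 1 ('d'): no match needed
  Position 2 ('a'): matches sub[0] = 'a'
  Position 3 ('c'): no match needed
  Position 4 ('c'): no match needed
  Position 5 ('b'): no match needed
  Position 6 ('c'): no match needed
Only matched 1/4 characters => not a subsequence

0


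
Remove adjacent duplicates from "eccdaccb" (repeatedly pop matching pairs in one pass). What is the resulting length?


Input: eccdaccb
Stack-based adjacent duplicate removal:
  Read 'e': push. Stack: e
  Read 'c': push. Stack: ec
  Read 'c': matches stack top 'c' => pop. Stack: e
  Read 'd': push. Stack: ed
  Read 'a': push. Stack: eda
  Read 'c': push. Stack: edac
  Read 'c': matches stack top 'c' => pop. Stack: eda
  Read 'b': push. Stack: edab
Final stack: "edab" (length 4)

4


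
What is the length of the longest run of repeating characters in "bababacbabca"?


Input: "bababacbabca"
Scanning for longest run:
  Position 1 ('a'): new char, reset run to 1
  Position 2 ('b'): new char, reset run to 1
  Position 3 ('a'): new char, reset run to 1
  Position 4 ('b'): new char, reset run to 1
  Position 5 ('a'): new char, reset run to 1
  Position 6 ('c'): new char, reset run to 1
  Position 7 ('b'): new char, reset run to 1
  Position 8 ('a'): new char, reset run to 1
  Position 9 ('b'): new char, reset run to 1
  Position 10 ('c'): new char, reset run to 1
  Position 11 ('a'): new char, reset run to 1
Longest run: 'b' with length 1

1


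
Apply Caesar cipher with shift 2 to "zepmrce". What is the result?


Caesar cipher: shift "zepmrce" by 2
  'z' (pos 25) + 2 = pos 1 = 'b'
  'e' (pos 4) + 2 = pos 6 = 'g'
  'p' (pos 15) + 2 = pos 17 = 'r'
  'm' (pos 12) + 2 = pos 14 = 'o'
  'r' (pos 17) + 2 = pos 19 = 't'
  'c' (pos 2) + 2 = pos 4 = 'e'
  'e' (pos 4) + 2 = pos 6 = 'g'
Result: bgroteg

bgroteg


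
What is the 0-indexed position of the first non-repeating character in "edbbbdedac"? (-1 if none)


Input: edbbbdedac
Character frequencies:
  'a': 1
  'b': 3
  'c': 1
  'd': 3
  'e': 2
Scanning left to right for freq == 1:
  Position 0 ('e'): freq=2, skip
  Position 1 ('d'): freq=3, skip
  Position 2 ('b'): freq=3, skip
  Position 3 ('b'): freq=3, skip
  Position 4 ('b'): freq=3, skip
  Position 5 ('d'): freq=3, skip
  Position 6 ('e'): freq=2, skip
  Position 7 ('d'): freq=3, skip
  Position 8 ('a'): unique! => answer = 8

8


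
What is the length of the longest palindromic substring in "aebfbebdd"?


Input: "aebfbebdd"
Checking substrings for palindromes:
  [1:6] "ebfbe" (len 5) => palindrome
  [2:5] "bfb" (len 3) => palindrome
  [4:7] "beb" (len 3) => palindrome
  [7:9] "dd" (len 2) => palindrome
Longest palindromic substring: "ebfbe" with length 5

5


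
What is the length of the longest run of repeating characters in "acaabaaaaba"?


Input: "acaabaaaaba"
Scanning for longest run:
  Position 1 ('c'): new char, reset run to 1
  Position 2 ('a'): new char, reset run to 1
  Position 3 ('a'): continues run of 'a', length=2
  Position 4 ('b'): new char, reset run to 1
  Position 5 ('a'): new char, reset run to 1
  Position 6 ('a'): continues run of 'a', length=2
  Position 7 ('a'): continues run of 'a', length=3
  Position 8 ('a'): continues run of 'a', length=4
  Position 9 ('b'): new char, reset run to 1
  Position 10 ('a'): new char, reset run to 1
Longest run: 'a' with length 4

4


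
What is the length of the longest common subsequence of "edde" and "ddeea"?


LCS of "edde" and "ddeea"
DP table:
           d    d    e    e    a
      0    0    0    0    0    0
  e   0    0    0    1    1    1
  d   0    1    1    1    1    1
  d   0    1    2    2    2    2
  e   0    1    2    3    3    3
LCS length = dp[4][5] = 3

3


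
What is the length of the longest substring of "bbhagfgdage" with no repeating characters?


Input: "bbhagfgdage"
Sliding window (track last position of each char):
  Position 0 ('b'): window [0,0] length 1 -- new best
  Position 1 ('b'): repeat (last at 0), move window start to 1
  Position 1 ('b'): window [1,1] length 1
  Position 2 ('h'): window [1,2] length 2 -- new best
  Position 3 ('a'): window [1,3] length 3 -- new best
  Position 4 ('g'): window [1,4] length 4 -- new best
  Position 5 ('f'): window [1,5] length 5 -- new best
  Position 6 ('g'): repeat (last at 4), move window start to 5
  Position 6 ('g'): window [5,6] length 2
  Position 7 ('d'): window [5,7] length 3
  Position 8 ('a'): window [5,8] length 4
  Position 9 ('g'): repeat (last at 6), move window start to 7
  Position 9 ('g'): window [7,9] length 3
  Position 10 ('e'): window [7,10] length 4
Longest substring with no repeats: "bhagf" with length 5

5


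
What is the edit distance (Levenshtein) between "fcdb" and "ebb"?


Computing edit distance: "fcdb" -> "ebb"
DP table:
           e    b    b
      0    1    2    3
  f   1    1    2    3
  c   2    2    2    3
  d   3    3    3    3
  b   4    4    3    3
Edit distance = dp[4][3] = 3

3


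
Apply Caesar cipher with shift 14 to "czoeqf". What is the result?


Caesar cipher: shift "czoeqf" by 14
  'c' (pos 2) + 14 = pos 16 = 'q'
  'z' (pos 25) + 14 = pos 13 = 'n'
  'o' (pos 14) + 14 = pos 2 = 'c'
  'e' (pos 4) + 14 = pos 18 = 's'
  'q' (pos 16) + 14 = pos 4 = 'e'
  'f' (pos 5) + 14 = pos 19 = 't'
Result: qncset

qncset


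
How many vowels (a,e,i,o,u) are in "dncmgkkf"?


Input: dncmgkkf
Checking each character:
  'd' at position 0: consonant
  'n' at position 1: consonant
  'c' at position 2: consonant
  'm' at position 3: consonant
  'g' at position 4: consonant
  'k' at position 5: consonant
  'k' at position 6: consonant
  'f' at position 7: consonant
Total vowels: 0

0


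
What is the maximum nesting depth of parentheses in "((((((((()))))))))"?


Input: "((((((((()))))))))"
Tracking depth:
  Position 0 '(': depth becomes 1
  Position 1 '(': depth becomes 2
  Position 2 '(': depth becomes 3
  Position 3 '(': depth becomes 4
  Position 4 '(': depth becomes 5
  Position 5 '(': depth becomes 6
  Position 6 '(': depth becomes 7
  Position 7 '(': depth becomes 8
  Position 8 '(': depth becomes 9
  Position 9 ')': depth becomes 8
  Position 10 ')': depth becomes 7
  Position 11 ')': depth becomes 6
  Position 12 ')': depth becomes 5
  Position 13 ')': depth becomes 4
  Position 14 ')': depth becomes 3
  Position 15 ')': depth becomes 2
  Position 16 ')': depth becomes 1
  Position 17 ')': depth becomes 0
Maximum depth reached: 9

9


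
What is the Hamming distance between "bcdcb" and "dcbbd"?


Comparing "bcdcb" and "dcbbd" position by position:
  Position 0: 'b' vs 'd' => differ
  Position 1: 'c' vs 'c' => same
  Position 2: 'd' vs 'b' => differ
  Position 3: 'c' vs 'b' => differ
  Position 4: 'b' vs 'd' => differ
Total differences (Hamming distance): 4

4


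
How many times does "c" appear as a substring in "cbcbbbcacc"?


Searching for "c" in "cbcbbbcacc"
Scanning each position:
  Position 0: "c" => MATCH
  Position 1: "b" => no
  Position 2: "c" => MATCH
  Position 3: "b" => no
  Position 4: "b" => no
  Position 5: "b" => no
  Position 6: "c" => MATCH
  Position 7: "a" => no
  Position 8: "c" => MATCH
  Position 9: "c" => MATCH
Total occurrences: 5

5


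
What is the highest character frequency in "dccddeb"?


Input: dccddeb
Character counts:
  'b': 1
  'c': 2
  'd': 3
  'e': 1
Maximum frequency: 3

3


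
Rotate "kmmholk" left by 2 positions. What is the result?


Input: "kmmholk", rotate left by 2
First 2 characters: "km"
Remaining characters: "mholk"
Concatenate remaining + first: "mholk" + "km" = "mholkkm"

mholkkm


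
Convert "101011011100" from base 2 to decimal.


Input: "101011011100" in base 2
Positional expansion:
  Digit '1' (value 1) x 2^11 = 2048
  Digit '0' (value 0) x 2^10 = 0
  Digit '1' (value 1) x 2^9 = 512
  Digit '0' (value 0) x 2^8 = 0
  Digit '1' (value 1) x 2^7 = 128
  Digit '1' (value 1) x 2^6 = 64
  Digit '0' (value 0) x 2^5 = 0
  Digit '1' (value 1) x 2^4 = 16
  Digit '1' (value 1) x 2^3 = 8
  Digit '1' (value 1) x 2^2 = 4
  Digit '0' (value 0) x 2^1 = 0
  Digit '0' (value 0) x 2^0 = 0
Sum = 2780

2780


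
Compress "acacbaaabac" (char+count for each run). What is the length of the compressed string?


Input: acacbaaabac
Runs:
  'a' x 1 => "a1"
  'c' x 1 => "c1"
  'a' x 1 => "a1"
  'c' x 1 => "c1"
  'b' x 1 => "b1"
  'a' x 3 => "a3"
  'b' x 1 => "b1"
  'a' x 1 => "a1"
  'c' x 1 => "c1"
Compressed: "a1c1a1c1b1a3b1a1c1"
Compressed length: 18

18


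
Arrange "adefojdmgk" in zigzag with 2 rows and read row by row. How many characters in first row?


Zigzag "adefojdmgk" into 2 rows:
Placing characters:
  'a' => row 0
  'd' => row 1
  'e' => row 0
  'f' => row 1
  'o' => row 0
  'j' => row 1
  'd' => row 0
  'm' => row 1
  'g' => row 0
  'k' => row 1
Rows:
  Row 0: "aeodg"
  Row 1: "dfjmk"
First row length: 5

5


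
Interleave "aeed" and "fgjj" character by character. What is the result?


Interleaving "aeed" and "fgjj":
  Position 0: 'a' from first, 'f' from second => "af"
  Position 1: 'e' from first, 'g' from second => "eg"
  Position 2: 'e' from first, 'j' from second => "ej"
  Position 3: 'd' from first, 'j' from second => "dj"
Result: afegejdj

afegejdj


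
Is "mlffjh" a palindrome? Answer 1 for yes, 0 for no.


Input: mlffjh
Reversed: hjfflm
  Compare pos 0 ('m') with pos 5 ('h'): MISMATCH
  Compare pos 1 ('l') with pos 4 ('j'): MISMATCH
  Compare pos 2 ('f') with pos 3 ('f'): match
Result: not a palindrome

0


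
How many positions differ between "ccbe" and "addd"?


Comparing "ccbe" and "addd" position by position:
  Position 0: 'c' vs 'a' => DIFFER
  Position 1: 'c' vs 'd' => DIFFER
  Position 2: 'b' vs 'd' => DIFFER
  Position 3: 'e' vs 'd' => DIFFER
Positions that differ: 4

4


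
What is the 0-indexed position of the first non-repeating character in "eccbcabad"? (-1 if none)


Input: eccbcabad
Character frequencies:
  'a': 2
  'b': 2
  'c': 3
  'd': 1
  'e': 1
Scanning left to right for freq == 1:
  Position 0 ('e'): unique! => answer = 0

0


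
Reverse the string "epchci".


Input: epchci
Reading characters right to left:
  Position 5: 'i'
  Position 4: 'c'
  Position 3: 'h'
  Position 2: 'c'
  Position 1: 'p'
  Position 0: 'e'
Reversed: ichcpe

ichcpe


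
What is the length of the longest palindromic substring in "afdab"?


Input: "afdab"
Checking substrings for palindromes:
  No multi-char palindromic substrings found
Longest palindromic substring: "a" with length 1

1


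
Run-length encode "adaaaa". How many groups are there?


Input: adaaaa
Scanning for consecutive runs:
  Group 1: 'a' x 1 (positions 0-0)
  Group 2: 'd' x 1 (positions 1-1)
  Group 3: 'a' x 4 (positions 2-5)
Total groups: 3

3


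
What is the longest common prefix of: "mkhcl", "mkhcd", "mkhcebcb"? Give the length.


Words: mkhcl, mkhcd, mkhcebcb
  Position 0: all 'm' => match
  Position 1: all 'k' => match
  Position 2: all 'h' => match
  Position 3: all 'c' => match
  Position 4: ('l', 'd', 'e') => mismatch, stop
LCP = "mkhc" (length 4)

4


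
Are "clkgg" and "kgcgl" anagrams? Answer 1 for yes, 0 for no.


Strings: "clkgg", "kgcgl"
Sorted first:  cggkl
Sorted second: cggkl
Sorted forms match => anagrams

1


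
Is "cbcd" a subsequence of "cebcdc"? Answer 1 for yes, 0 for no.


Check if "cbcd" is a subsequence of "cebcdc"
Greedy scan:
  Position 0 ('c'): matches sub[0] = 'c'
  Position 1 ('e'): no match needed
  Position 2 ('b'): matches sub[1] = 'b'
  Position 3 ('c'): matches sub[2] = 'c'
  Position 4 ('d'): matches sub[3] = 'd'
  Position 5 ('c'): no match needed
All 4 characters matched => is a subsequence

1


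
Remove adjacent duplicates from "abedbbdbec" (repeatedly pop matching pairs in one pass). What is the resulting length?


Input: abedbbdbec
Stack-based adjacent duplicate removal:
  Read 'a': push. Stack: a
  Read 'b': push. Stack: ab
  Read 'e': push. Stack: abe
  Read 'd': push. Stack: abed
  Read 'b': push. Stack: abedb
  Read 'b': matches stack top 'b' => pop. Stack: abed
  Read 'd': matches stack top 'd' => pop. Stack: abe
  Read 'b': push. Stack: abeb
  Read 'e': push. Stack: abebe
  Read 'c': push. Stack: abebec
Final stack: "abebec" (length 6)

6


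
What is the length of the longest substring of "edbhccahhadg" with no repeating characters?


Input: "edbhccahhadg"
Sliding window (track last position of each char):
  Position 0 ('e'): window [0,0] length 1 -- new best
  Position 1 ('d'): window [0,1] length 2 -- new best
  Position 2 ('b'): window [0,2] length 3 -- new best
  Position 3 ('h'): window [0,3] length 4 -- new best
  Position 4 ('c'): window [0,4] length 5 -- new best
  Position 5 ('c'): repeat (last at 4), move window start to 5
  Position 5 ('c'): window [5,5] length 1
  Position 6 ('a'): window [5,6] length 2
  Position 7 ('h'): window [5,7] length 3
  Position 8 ('h'): repeat (last at 7), move window start to 8
  Position 8 ('h'): window [8,8] length 1
  Position 9 ('a'): window [8,9] length 2
  Position 10 ('d'): window [8,10] length 3
  Position 11 ('g'): window [8,11] length 4
Longest substring with no repeats: "edbhc" with length 5

5


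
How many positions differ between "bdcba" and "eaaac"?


Comparing "bdcba" and "eaaac" position by position:
  Position 0: 'b' vs 'e' => DIFFER
  Position 1: 'd' vs 'a' => DIFFER
  Position 2: 'c' vs 'a' => DIFFER
  Position 3: 'b' vs 'a' => DIFFER
  Position 4: 'a' vs 'c' => DIFFER
Positions that differ: 5

5


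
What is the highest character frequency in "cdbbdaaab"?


Input: cdbbdaaab
Character counts:
  'a': 3
  'b': 3
  'c': 1
  'd': 2
Maximum frequency: 3

3


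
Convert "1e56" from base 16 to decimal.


Input: "1e56" in base 16
Positional expansion:
  Digit '1' (value 1) x 16^3 = 4096
  Digit 'e' (value 14) x 16^2 = 3584
  Digit '5' (value 5) x 16^1 = 80
  Digit '6' (value 6) x 16^0 = 6
Sum = 7766

7766


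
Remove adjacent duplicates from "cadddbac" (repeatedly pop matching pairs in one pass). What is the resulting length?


Input: cadddbac
Stack-based adjacent duplicate removal:
  Read 'c': push. Stack: c
  Read 'a': push. Stack: ca
  Read 'd': push. Stack: cad
  Read 'd': matches stack top 'd' => pop. Stack: ca
  Read 'd': push. Stack: cad
  Read 'b': push. Stack: cadb
  Read 'a': push. Stack: cadba
  Read 'c': push. Stack: cadbac
Final stack: "cadbac" (length 6)

6


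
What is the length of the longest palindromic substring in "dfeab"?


Input: "dfeab"
Checking substrings for palindromes:
  No multi-char palindromic substrings found
Longest palindromic substring: "d" with length 1

1


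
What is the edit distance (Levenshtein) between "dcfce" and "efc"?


Computing edit distance: "dcfce" -> "efc"
DP table:
           e    f    c
      0    1    2    3
  d   1    1    2    3
  c   2    2    2    2
  f   3    3    2    3
  c   4    4    3    2
  e   5    4    4    3
Edit distance = dp[5][3] = 3

3


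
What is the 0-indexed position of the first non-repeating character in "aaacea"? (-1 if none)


Input: aaacea
Character frequencies:
  'a': 4
  'c': 1
  'e': 1
Scanning left to right for freq == 1:
  Position 0 ('a'): freq=4, skip
  Position 1 ('a'): freq=4, skip
  Position 2 ('a'): freq=4, skip
  Position 3 ('c'): unique! => answer = 3

3


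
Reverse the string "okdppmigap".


Input: okdppmigap
Reading characters right to left:
  Position 9: 'p'
  Position 8: 'a'
  Position 7: 'g'
  Position 6: 'i'
  Position 5: 'm'
  Position 4: 'p'
  Position 3: 'p'
  Position 2: 'd'
  Position 1: 'k'
  Position 0: 'o'
Reversed: pagimppdko

pagimppdko


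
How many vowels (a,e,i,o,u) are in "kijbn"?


Input: kijbn
Checking each character:
  'k' at position 0: consonant
  'i' at position 1: vowel (running total: 1)
  'j' at position 2: consonant
  'b' at position 3: consonant
  'n' at position 4: consonant
Total vowels: 1

1


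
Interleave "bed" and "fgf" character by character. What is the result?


Interleaving "bed" and "fgf":
  Position 0: 'b' from first, 'f' from second => "bf"
  Position 1: 'e' from first, 'g' from second => "eg"
  Position 2: 'd' from first, 'f' from second => "df"
Result: bfegdf

bfegdf


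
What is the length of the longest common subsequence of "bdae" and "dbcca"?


LCS of "bdae" and "dbcca"
DP table:
           d    b    c    c    a
      0    0    0    0    0    0
  b   0    0    1    1    1    1
  d   0    1    1    1    1    1
  a   0    1    1    1    1    2
  e   0    1    1    1    1    2
LCS length = dp[4][5] = 2

2


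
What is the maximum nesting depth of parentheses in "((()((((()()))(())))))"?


Input: "((()((((()()))(())))))"
Tracking depth:
  Position 0 '(': depth becomes 1
  Position 1 '(': depth becomes 2
  Position 2 '(': depth becomes 3
  Position 3 ')': depth becomes 2
  Position 4 '(': depth becomes 3
  Position 5 '(': depth becomes 4
  Position 6 '(': depth becomes 5
  Position 7 '(': depth becomes 6
  Position 8 '(': depth becomes 7
  Position 9 ')': depth becomes 6
  Position 10 '(': depth becomes 7
  Position 11 ')': depth becomes 6
  Position 12 ')': depth becomes 5
  Position 13 ')': depth becomes 4
  Position 14 '(': depth becomes 5
  Position 15 '(': depth becomes 6
  Position 16 ')': depth becomes 5
  Position 17 ')': depth becomes 4
  Position 18 ')': depth becomes 3
  Position 19 ')': depth becomes 2
  Position 20 ')': depth becomes 1
  Position 21 ')': depth becomes 0
Maximum depth reached: 7

7


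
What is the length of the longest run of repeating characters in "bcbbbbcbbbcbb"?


Input: "bcbbbbcbbbcbb"
Scanning for longest run:
  Position 1 ('c'): new char, reset run to 1
  Position 2 ('b'): new char, reset run to 1
  Position 3 ('b'): continues run of 'b', length=2
  Position 4 ('b'): continues run of 'b', length=3
  Position 5 ('b'): continues run of 'b', length=4
  Position 6 ('c'): new char, reset run to 1
  Position 7 ('b'): new char, reset run to 1
  Position 8 ('b'): continues run of 'b', length=2
  Position 9 ('b'): continues run of 'b', length=3
  Position 10 ('c'): new char, reset run to 1
  Position 11 ('b'): new char, reset run to 1
  Position 12 ('b'): continues run of 'b', length=2
Longest run: 'b' with length 4

4


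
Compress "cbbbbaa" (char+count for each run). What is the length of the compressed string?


Input: cbbbbaa
Runs:
  'c' x 1 => "c1"
  'b' x 4 => "b4"
  'a' x 2 => "a2"
Compressed: "c1b4a2"
Compressed length: 6

6


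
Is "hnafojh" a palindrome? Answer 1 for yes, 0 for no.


Input: hnafojh
Reversed: hjofanh
  Compare pos 0 ('h') with pos 6 ('h'): match
  Compare pos 1 ('n') with pos 5 ('j'): MISMATCH
  Compare pos 2 ('a') with pos 4 ('o'): MISMATCH
Result: not a palindrome

0
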